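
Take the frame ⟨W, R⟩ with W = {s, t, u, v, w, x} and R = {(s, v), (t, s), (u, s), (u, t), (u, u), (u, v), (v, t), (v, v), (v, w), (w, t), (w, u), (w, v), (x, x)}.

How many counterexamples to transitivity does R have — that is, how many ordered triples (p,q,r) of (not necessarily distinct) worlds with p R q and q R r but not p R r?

9

Enumerating: (s,v,t), (s,v,w), (t,s,v), (u,v,w), (v,t,s), (v,w,u), (w,t,s), (w,u,s), (w,v,w).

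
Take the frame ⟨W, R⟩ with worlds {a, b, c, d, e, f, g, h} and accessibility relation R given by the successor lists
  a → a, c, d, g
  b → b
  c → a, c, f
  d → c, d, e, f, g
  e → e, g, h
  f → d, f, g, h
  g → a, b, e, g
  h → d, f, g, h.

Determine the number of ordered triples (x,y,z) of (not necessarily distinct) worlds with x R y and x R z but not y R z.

Enumerating: (a,c,d), (a,c,g), (a,d,a), (a,g,c), (a,g,d), (c,a,f), (c,f,a), (c,f,c), (d,c,d), (d,c,e), (d,c,g), (d,e,c), … and 24 more.
Total: 36.

36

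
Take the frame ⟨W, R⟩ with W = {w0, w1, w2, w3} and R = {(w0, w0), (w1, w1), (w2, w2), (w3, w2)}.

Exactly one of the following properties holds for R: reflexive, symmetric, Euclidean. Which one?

Reflexive: no — w3 is not related to itself.
Symmetric: no — w3 R w2 but not w2 R w3.
Euclidean: yes — any two successors of a common world are R-related.
Only Euclidean holds.

Euclidean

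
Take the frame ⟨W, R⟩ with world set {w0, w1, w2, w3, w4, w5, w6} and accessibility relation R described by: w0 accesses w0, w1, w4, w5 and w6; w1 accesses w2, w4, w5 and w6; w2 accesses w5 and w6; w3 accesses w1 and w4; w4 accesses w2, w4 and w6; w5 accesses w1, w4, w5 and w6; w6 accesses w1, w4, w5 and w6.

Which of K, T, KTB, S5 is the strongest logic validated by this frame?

Reflexive (axiom T): no — w1 is not related to itself.
Symmetric (axiom B): no — w0 R w1 but not w1 R w0.
Euclidean (axiom 5): no — w0 R w4 and w0 R w1, but not w4 R w1.
So F validates K; T would additionally require R to be reflexive. The strongest is K.

K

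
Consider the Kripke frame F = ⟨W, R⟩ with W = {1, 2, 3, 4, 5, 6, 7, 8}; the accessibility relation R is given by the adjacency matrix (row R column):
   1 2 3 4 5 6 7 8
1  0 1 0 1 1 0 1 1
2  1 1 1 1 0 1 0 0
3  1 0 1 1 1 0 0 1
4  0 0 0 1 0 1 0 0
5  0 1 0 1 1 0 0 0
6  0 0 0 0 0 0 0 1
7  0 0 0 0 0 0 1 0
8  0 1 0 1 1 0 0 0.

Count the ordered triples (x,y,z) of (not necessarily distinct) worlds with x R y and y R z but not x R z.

27

Enumerating: (1,2,1), (1,2,3), (1,2,6), (1,4,6), (2,1,5), (2,1,7), (2,1,8), (2,3,5), (2,3,8), (2,6,8), (3,1,2), (3,1,7), … and 15 more.
Total: 27.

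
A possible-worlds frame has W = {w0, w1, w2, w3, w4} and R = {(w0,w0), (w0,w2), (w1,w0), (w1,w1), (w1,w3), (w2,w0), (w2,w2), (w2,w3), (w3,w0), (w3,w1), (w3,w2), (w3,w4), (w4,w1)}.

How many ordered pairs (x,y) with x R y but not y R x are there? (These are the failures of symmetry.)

4

Enumerating: (w1,w0), (w3,w0), (w3,w4), (w4,w1).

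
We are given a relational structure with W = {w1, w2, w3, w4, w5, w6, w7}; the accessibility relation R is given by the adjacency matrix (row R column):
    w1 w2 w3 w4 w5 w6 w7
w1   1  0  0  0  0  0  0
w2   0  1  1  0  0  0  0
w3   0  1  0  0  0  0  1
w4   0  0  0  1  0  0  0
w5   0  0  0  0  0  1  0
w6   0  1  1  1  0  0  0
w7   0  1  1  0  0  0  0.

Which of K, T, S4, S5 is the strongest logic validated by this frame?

K

Reflexive (axiom T): no — w3 is not related to itself.
Transitive (axiom 4): no — w2 R w3 and w3 R w7, but not w2 R w7.
Euclidean (axiom 5): no — w3 R w2 and w3 R w7, but not w2 R w7.
So F validates K; T would additionally require R to be reflexive. The strongest is K.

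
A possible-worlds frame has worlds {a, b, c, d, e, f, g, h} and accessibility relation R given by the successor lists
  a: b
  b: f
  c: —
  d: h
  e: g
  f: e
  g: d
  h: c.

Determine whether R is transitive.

No

Transitive: no — a R b and b R f, but not a R f.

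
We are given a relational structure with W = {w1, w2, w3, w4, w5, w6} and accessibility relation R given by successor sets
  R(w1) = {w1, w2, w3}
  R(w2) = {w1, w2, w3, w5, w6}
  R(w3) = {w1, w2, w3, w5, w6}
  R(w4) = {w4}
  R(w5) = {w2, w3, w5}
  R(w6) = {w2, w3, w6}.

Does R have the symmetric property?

Symmetric: yes — every pair in R has its reverse in R.

Yes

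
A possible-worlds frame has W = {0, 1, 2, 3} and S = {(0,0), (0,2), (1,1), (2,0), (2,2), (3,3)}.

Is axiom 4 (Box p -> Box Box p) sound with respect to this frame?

Yes

Axiom 4 corresponds to the accessibility relation being transitive.
Transitive: yes — every two-step S-path is closed by a direct edge.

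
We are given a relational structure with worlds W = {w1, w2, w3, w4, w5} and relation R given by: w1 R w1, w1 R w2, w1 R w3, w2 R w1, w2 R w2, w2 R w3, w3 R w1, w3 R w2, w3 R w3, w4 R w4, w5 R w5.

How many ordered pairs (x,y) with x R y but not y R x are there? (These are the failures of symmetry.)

R is symmetric; there are no such tuples.

0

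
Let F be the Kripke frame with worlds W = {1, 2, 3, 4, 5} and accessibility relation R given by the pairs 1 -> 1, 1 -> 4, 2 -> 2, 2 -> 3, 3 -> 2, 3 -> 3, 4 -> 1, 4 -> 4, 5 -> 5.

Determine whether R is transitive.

Transitive: yes — every two-step R-path is closed by a direct edge.

Yes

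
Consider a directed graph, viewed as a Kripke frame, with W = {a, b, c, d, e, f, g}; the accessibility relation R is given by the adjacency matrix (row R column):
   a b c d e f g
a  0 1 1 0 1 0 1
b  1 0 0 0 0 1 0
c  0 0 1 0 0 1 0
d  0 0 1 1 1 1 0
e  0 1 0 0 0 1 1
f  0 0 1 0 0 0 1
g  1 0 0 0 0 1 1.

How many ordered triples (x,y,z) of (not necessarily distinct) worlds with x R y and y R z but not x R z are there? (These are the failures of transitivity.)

Enumerating: (a,b,a), (a,b,f), (a,c,f), (a,e,f), (a,g,a), (a,g,f), (b,a,b), (b,a,c), (b,a,e), (b,a,g), (b,f,c), (b,f,g), … and 14 more.
Total: 26.

26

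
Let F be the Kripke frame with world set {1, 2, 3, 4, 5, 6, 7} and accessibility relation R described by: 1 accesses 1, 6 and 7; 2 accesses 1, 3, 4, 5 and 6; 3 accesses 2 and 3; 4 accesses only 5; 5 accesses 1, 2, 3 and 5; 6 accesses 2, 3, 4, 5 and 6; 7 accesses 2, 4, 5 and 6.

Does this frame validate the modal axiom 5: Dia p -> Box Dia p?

Axiom 5 corresponds to the accessibility relation being Euclidean.
Euclidean: no — 1 R 6 and 1 R 7, but not 6 R 7.

No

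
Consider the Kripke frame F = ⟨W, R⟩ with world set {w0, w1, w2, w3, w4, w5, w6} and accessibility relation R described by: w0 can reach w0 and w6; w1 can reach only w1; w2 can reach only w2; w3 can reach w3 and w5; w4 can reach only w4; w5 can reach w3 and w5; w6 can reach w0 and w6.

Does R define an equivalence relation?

Reflexive: yes — every world is R-related to itself.
Symmetric: yes — every pair in R has its reverse in R.
Transitive: yes — every two-step R-path is closed by a direct edge.
So R is an equivalence relation.

Yes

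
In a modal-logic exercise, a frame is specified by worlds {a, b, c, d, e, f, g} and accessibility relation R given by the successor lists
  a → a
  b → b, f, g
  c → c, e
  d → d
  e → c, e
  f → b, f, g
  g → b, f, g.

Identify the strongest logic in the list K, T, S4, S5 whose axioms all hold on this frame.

Reflexive (axiom T): yes — every world is R-related to itself.
Transitive (axiom 4): yes — every two-step R-path is closed by a direct edge.
Euclidean (axiom 5): yes — any two successors of a common world are R-related.
So F validates K, T, S4, S5. The strongest is S5.

S5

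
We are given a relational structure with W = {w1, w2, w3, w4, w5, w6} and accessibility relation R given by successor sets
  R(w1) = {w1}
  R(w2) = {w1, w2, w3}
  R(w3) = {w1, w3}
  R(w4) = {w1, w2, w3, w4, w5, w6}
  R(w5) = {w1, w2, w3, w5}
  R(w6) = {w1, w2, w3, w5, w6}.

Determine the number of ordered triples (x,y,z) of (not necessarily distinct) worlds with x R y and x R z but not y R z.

Enumerating: (w2,w1,w2), (w2,w1,w3), (w2,w3,w2), (w3,w1,w3), (w4,w1,w2), (w4,w1,w3), (w4,w1,w4), (w4,w1,w5), (w4,w1,w6), (w4,w2,w4), (w4,w2,w5), (w4,w2,w6), … and 23 more.
Total: 35.

35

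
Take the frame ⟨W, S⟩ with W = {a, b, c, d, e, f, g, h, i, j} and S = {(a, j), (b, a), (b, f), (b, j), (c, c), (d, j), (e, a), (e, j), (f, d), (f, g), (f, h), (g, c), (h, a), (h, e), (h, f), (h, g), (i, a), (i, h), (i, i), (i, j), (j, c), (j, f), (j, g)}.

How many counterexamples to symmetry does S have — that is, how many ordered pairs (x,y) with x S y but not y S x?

Enumerating: (a,j), (b,a), (b,f), (b,j), (d,j), (e,a), (e,j), (f,d), (f,g), (g,c), (h,a), (h,e), … and 7 more.
Total: 19.

19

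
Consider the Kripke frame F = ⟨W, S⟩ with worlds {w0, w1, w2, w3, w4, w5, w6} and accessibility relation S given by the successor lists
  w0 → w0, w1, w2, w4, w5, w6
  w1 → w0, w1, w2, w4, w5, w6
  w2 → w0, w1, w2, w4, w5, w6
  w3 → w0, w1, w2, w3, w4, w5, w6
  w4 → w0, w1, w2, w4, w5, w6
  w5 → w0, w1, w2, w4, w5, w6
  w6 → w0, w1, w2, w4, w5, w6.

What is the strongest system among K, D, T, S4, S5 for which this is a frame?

S4

Serial (axiom D): yes — every world has a successor (e.g. w0 S w0).
Reflexive (axiom T): yes — every world is S-related to itself.
Transitive (axiom 4): yes — every two-step S-path is closed by a direct edge.
Euclidean (axiom 5): no — w3 S w0 and w3 S w3, but not w0 S w3.
So F validates K, D, T, S4; S5 would additionally require S to be Euclidean. The strongest is S4.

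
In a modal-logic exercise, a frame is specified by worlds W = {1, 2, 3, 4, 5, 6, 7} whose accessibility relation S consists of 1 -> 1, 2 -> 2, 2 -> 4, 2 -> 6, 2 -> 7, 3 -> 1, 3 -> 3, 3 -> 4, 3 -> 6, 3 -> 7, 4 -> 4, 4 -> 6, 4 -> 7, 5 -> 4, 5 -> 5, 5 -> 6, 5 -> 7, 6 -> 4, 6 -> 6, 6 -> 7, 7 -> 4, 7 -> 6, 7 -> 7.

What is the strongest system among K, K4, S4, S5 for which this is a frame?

S4

Transitive (axiom 4): yes — every two-step S-path is closed by a direct edge.
Reflexive (axiom T): yes — every world is S-related to itself.
Euclidean (axiom 5): no — 3 S 1 and 3 S 4, but not 1 S 4.
So F validates K, K4, S4; S5 would additionally require S to be Euclidean. The strongest is S4.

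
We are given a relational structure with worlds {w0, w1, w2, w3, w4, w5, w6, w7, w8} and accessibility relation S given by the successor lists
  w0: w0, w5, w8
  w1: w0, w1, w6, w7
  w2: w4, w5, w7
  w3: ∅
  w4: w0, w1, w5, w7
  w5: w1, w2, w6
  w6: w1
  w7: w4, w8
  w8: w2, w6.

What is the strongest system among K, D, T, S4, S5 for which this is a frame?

Serial (axiom D): no — w3 has no S-successor.
Reflexive (axiom T): no — w2 is not related to itself.
Transitive (axiom 4): no — w0 S w5 and w5 S w1, but not w0 S w1.
Euclidean (axiom 5): no — w0 S w5 and w0 S w8, but not w5 S w8.
So F validates K; D would additionally require S to be serial. The strongest is K.

K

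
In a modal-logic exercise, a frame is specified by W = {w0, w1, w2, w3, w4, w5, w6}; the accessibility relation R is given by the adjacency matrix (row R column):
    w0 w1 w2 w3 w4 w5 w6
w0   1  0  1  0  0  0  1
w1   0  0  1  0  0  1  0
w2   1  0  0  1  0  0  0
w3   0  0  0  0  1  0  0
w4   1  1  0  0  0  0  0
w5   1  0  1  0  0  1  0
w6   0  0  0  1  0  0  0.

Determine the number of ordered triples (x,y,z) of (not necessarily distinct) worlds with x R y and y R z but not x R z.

Enumerating: (w0,w2,w3), (w0,w6,w3), (w1,w2,w0), (w1,w2,w3), (w1,w5,w0), (w2,w0,w2), (w2,w0,w6), (w2,w3,w4), (w3,w4,w0), (w3,w4,w1), (w4,w0,w2), (w4,w0,w6), (w4,w1,w2), (w4,w1,w5), (w5,w0,w6), (w5,w2,w3), (w6,w3,w4).

17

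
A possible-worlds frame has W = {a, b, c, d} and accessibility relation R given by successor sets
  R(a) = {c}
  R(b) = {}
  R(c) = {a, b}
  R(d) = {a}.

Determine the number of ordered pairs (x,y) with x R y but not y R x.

Enumerating: (c,b), (d,a).

2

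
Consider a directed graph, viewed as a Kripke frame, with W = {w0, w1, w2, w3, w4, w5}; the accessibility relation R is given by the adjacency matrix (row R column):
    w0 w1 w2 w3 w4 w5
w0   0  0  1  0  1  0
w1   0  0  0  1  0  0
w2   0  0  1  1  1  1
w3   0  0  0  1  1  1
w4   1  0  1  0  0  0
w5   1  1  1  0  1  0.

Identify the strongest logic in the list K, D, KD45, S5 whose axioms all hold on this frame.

D

Serial (axiom D): yes — every world has a successor (e.g. w0 R w2).
Euclidean (axiom 5): no — w2 R w4 and w2 R w3, but not w4 R w3.
Transitive (axiom 4): no — w0 R w2 and w2 R w3, but not w0 R w3.
Reflexive (axiom T): no — w0 is not related to itself.
So F validates K, D; KD45 would additionally require R to be Euclidean and transitive. The strongest is D.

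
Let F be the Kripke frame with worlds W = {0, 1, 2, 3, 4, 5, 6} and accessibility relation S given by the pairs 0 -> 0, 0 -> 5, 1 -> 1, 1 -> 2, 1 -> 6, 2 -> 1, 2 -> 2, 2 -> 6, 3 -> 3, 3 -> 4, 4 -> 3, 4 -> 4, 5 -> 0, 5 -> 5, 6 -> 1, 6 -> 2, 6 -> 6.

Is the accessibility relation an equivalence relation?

Reflexive: yes — every world is S-related to itself.
Symmetric: yes — every pair in S has its reverse in S.
Transitive: yes — every two-step S-path is closed by a direct edge.
So S is an equivalence relation.

Yes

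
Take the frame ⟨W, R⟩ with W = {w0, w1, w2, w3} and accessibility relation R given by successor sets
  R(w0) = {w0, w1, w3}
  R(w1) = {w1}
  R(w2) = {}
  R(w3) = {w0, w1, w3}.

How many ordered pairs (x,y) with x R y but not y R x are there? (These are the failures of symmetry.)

2

Enumerating: (w0,w1), (w3,w1).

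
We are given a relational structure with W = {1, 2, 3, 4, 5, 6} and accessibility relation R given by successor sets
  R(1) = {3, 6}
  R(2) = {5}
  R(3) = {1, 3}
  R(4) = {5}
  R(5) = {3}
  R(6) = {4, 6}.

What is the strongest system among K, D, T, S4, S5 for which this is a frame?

Serial (axiom D): yes — every world has a successor (e.g. 1 R 3).
Reflexive (axiom T): no — 1 is not related to itself.
Transitive (axiom 4): no — 1 R 6 and 6 R 4, but not 1 R 4.
Euclidean (axiom 5): no — 1 R 3 and 1 R 6, but not 3 R 6.
So F validates K, D; T would additionally require R to be reflexive. The strongest is D.

D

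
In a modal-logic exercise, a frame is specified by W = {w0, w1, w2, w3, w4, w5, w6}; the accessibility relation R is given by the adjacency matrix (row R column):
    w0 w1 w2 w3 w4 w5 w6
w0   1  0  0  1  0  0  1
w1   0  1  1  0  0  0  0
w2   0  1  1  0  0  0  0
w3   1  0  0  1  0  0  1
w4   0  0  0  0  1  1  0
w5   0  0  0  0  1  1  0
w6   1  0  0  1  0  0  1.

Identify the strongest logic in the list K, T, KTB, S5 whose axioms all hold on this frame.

Reflexive (axiom T): yes — every world is R-related to itself.
Symmetric (axiom B): yes — every pair in R has its reverse in R.
Euclidean (axiom 5): yes — any two successors of a common world are R-related.
So F validates K, T, KTB, S5. The strongest is S5.

S5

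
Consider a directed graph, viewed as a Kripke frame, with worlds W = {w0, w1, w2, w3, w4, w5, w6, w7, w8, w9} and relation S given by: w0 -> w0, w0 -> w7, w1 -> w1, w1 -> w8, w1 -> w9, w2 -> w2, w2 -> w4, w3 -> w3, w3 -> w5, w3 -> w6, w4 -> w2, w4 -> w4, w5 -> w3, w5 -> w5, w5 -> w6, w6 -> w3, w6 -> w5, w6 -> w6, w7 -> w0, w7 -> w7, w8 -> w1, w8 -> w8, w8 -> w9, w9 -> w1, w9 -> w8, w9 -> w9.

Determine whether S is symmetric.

Yes

Symmetric: yes — every pair in S has its reverse in S.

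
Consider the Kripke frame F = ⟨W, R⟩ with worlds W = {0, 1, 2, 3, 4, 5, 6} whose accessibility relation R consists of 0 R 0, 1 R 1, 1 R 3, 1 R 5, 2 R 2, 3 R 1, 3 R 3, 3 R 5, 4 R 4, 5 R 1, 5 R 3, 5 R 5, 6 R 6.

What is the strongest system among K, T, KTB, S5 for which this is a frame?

S5

Reflexive (axiom T): yes — every world is R-related to itself.
Symmetric (axiom B): yes — every pair in R has its reverse in R.
Euclidean (axiom 5): yes — any two successors of a common world are R-related.
So F validates K, T, KTB, S5. The strongest is S5.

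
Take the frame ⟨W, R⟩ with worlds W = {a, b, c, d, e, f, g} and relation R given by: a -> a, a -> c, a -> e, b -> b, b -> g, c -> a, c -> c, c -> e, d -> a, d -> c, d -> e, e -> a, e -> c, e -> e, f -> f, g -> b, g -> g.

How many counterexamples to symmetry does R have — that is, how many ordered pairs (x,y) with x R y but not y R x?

Enumerating: (d,a), (d,c), (d,e).

3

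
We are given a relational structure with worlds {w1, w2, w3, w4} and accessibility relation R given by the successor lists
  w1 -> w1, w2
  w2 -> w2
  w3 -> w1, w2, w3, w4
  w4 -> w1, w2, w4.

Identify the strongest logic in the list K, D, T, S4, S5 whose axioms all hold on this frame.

S4

Serial (axiom D): yes — every world has a successor (e.g. w1 R w1).
Reflexive (axiom T): yes — every world is R-related to itself.
Transitive (axiom 4): yes — every two-step R-path is closed by a direct edge.
Euclidean (axiom 5): no — w3 R w1 and w3 R w4, but not w1 R w4.
So F validates K, D, T, S4; S5 would additionally require R to be Euclidean. The strongest is S4.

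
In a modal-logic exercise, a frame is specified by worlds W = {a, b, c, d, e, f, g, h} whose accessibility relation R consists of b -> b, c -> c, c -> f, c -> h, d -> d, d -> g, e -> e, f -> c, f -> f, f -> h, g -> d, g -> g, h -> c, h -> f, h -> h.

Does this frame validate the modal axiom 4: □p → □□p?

Yes

The schema 4 characterises exactly the transitive frames.
Transitive: yes — every two-step R-path is closed by a direct edge.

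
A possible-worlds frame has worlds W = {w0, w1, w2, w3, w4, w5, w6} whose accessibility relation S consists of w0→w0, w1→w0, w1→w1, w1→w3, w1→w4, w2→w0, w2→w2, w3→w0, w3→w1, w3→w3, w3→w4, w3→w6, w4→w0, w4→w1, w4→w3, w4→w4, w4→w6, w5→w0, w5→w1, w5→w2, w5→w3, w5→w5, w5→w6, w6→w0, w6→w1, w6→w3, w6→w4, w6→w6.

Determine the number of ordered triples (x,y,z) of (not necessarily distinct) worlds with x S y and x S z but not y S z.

Enumerating: (w1,w0,w1), (w1,w0,w3), (w1,w0,w4), (w2,w0,w2), (w3,w0,w1), (w3,w0,w3), (w3,w0,w4), (w3,w0,w6), (w3,w1,w6), (w4,w0,w1), (w4,w0,w3), (w4,w0,w4), … and 23 more.
Total: 35.

35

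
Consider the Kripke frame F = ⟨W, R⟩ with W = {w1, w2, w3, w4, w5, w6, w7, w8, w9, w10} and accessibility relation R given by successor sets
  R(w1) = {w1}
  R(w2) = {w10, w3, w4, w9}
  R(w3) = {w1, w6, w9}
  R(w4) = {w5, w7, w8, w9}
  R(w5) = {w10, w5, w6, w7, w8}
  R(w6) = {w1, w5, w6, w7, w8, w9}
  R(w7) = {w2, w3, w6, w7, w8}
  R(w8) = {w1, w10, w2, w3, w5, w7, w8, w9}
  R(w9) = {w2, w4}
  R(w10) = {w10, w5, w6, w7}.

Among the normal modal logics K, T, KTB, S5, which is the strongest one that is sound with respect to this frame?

K

Reflexive (axiom T): no — w2 is not related to itself.
Symmetric (axiom B): no — w10 R w6 but not w6 R w10.
Euclidean (axiom 5): no — w10 R w7 and w10 R w5, but not w7 R w5.
So F validates K; T would additionally require R to be reflexive. The strongest is K.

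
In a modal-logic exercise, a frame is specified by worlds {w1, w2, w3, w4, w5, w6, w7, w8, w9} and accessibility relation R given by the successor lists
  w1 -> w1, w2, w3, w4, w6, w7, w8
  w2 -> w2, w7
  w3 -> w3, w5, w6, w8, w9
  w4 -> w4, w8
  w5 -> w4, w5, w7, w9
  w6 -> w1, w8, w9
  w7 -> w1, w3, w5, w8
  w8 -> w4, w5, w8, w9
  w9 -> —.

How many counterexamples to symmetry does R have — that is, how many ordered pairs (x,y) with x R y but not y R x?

Enumerating: (w1,w2), (w1,w3), (w1,w4), (w1,w8), (w2,w7), (w3,w5), (w3,w6), (w3,w8), (w3,w9), (w5,w4), (w5,w9), (w6,w8), (w6,w9), (w7,w3), (w7,w8), (w8,w5), (w8,w9).

17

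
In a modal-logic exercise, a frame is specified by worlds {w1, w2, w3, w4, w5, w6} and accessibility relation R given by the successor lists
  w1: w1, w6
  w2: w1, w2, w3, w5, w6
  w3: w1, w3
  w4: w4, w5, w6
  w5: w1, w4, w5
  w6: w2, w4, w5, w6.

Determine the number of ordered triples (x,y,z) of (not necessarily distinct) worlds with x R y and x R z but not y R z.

Enumerating: (w1,w6,w1), (w2,w1,w2), (w2,w1,w3), (w2,w1,w5), (w2,w3,w2), (w2,w3,w5), (w2,w3,w6), (w2,w5,w2), (w2,w5,w3), (w2,w5,w6), (w2,w6,w1), (w2,w6,w3), … and 9 more.
Total: 21.

21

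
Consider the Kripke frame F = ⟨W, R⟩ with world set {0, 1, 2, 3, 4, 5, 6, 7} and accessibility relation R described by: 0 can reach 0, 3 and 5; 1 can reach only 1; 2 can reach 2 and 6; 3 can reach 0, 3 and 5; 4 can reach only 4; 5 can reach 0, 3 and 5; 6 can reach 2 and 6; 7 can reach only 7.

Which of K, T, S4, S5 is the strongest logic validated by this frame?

Reflexive (axiom T): yes — every world is R-related to itself.
Transitive (axiom 4): yes — every two-step R-path is closed by a direct edge.
Euclidean (axiom 5): yes — any two successors of a common world are R-related.
So F validates K, T, S4, S5. The strongest is S5.

S5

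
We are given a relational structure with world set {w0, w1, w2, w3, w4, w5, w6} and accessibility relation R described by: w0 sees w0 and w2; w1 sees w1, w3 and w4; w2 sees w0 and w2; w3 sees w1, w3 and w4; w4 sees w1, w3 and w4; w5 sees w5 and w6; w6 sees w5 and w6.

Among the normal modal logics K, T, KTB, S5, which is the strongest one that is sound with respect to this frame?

Reflexive (axiom T): yes — every world is R-related to itself.
Symmetric (axiom B): yes — every pair in R has its reverse in R.
Euclidean (axiom 5): yes — any two successors of a common world are R-related.
So F validates K, T, KTB, S5. The strongest is S5.

S5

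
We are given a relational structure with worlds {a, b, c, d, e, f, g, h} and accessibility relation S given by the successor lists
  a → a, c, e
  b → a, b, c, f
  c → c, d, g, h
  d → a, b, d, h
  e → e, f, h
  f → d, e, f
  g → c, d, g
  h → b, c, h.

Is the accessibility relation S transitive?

No

Transitive: no — a S c and c S d, but not a S d.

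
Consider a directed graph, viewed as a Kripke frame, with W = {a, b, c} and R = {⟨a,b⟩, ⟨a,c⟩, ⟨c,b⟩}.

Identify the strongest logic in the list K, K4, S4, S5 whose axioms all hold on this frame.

K4

Transitive (axiom 4): yes — every two-step R-path is closed by a direct edge.
Reflexive (axiom T): no — a is not related to itself.
Euclidean (axiom 5): no — a R b and a R c, but not b R c.
So F validates K, K4; S4 would additionally require R to be reflexive. The strongest is K4.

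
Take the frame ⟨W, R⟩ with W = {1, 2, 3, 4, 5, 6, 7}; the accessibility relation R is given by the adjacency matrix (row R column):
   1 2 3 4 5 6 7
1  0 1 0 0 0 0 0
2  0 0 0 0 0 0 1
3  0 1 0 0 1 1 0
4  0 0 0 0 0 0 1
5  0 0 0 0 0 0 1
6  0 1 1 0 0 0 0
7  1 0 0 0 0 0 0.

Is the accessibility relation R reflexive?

No

Reflexive: no — 1 is not related to itself.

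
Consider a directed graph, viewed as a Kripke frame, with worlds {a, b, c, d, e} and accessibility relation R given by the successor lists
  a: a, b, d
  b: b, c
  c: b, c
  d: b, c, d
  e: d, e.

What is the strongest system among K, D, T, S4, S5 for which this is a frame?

T

Serial (axiom D): yes — every world has a successor (e.g. a R a).
Reflexive (axiom T): yes — every world is R-related to itself.
Transitive (axiom 4): no — a R b and b R c, but not a R c.
Euclidean (axiom 5): no — a R b and a R d, but not b R d.
So F validates K, D, T; S4 would additionally require R to be transitive. The strongest is T.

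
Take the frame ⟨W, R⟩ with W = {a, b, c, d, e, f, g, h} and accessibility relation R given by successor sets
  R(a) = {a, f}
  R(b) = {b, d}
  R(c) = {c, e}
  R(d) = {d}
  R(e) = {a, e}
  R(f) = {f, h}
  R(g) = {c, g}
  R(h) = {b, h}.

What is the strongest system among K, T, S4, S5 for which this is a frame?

Reflexive (axiom T): yes — every world is R-related to itself.
Transitive (axiom 4): no — a R f and f R h, but not a R h.
Euclidean (axiom 5): no — a R f and a R a, but not f R a.
So F validates K, T; S4 would additionally require R to be transitive. The strongest is T.

T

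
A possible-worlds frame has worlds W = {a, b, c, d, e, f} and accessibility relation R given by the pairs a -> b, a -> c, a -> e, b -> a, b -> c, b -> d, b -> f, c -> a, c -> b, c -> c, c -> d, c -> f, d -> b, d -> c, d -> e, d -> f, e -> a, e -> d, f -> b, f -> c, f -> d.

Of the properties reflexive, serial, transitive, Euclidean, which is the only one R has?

serial

Reflexive: no — a is not related to itself.
Serial: yes — every world has a successor (e.g. a R b).
Transitive: no — a R b and b R d, but not a R d.
Euclidean: no — a R b and a R e, but not b R e.
Only serial holds.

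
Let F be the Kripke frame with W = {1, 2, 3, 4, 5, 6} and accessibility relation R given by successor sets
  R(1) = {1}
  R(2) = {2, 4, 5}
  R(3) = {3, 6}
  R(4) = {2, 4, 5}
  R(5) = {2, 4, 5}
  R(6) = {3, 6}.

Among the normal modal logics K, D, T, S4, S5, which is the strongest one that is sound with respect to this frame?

Serial (axiom D): yes — every world has a successor (e.g. 1 R 1).
Reflexive (axiom T): yes — every world is R-related to itself.
Transitive (axiom 4): yes — every two-step R-path is closed by a direct edge.
Euclidean (axiom 5): yes — any two successors of a common world are R-related.
So F validates K, D, T, S4, S5. The strongest is S5.

S5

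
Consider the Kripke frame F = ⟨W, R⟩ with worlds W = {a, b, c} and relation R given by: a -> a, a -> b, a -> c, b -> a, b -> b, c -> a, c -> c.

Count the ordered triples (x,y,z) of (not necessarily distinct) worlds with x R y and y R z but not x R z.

2

Enumerating: (b,a,c), (c,a,b).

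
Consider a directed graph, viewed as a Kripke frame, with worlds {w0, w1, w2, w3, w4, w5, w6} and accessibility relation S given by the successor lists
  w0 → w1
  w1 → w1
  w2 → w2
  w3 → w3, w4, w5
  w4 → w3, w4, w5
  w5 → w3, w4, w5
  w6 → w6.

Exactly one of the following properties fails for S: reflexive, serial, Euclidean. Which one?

reflexive

Reflexive: no — w0 is not related to itself.
Serial: yes — every world has a successor (e.g. w0 S w1).
Euclidean: yes — any two successors of a common world are S-related.
Only reflexive fails.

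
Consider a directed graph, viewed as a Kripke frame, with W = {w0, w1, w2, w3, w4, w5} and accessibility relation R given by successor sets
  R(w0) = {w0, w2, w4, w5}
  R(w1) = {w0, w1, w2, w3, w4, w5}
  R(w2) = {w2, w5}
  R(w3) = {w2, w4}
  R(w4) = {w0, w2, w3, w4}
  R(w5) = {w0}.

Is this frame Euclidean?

Euclidean: no — w0 R w2 and w0 R w4, but not w2 R w4.

No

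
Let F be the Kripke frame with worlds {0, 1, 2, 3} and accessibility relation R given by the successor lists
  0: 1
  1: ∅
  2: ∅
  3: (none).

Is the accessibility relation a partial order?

No

Reflexive: no — 0 is not related to itself.
Transitive: yes — every two-step R-path is closed by a direct edge.
Antisymmetric: yes — no distinct pair is related both ways.
So R is not a partial order.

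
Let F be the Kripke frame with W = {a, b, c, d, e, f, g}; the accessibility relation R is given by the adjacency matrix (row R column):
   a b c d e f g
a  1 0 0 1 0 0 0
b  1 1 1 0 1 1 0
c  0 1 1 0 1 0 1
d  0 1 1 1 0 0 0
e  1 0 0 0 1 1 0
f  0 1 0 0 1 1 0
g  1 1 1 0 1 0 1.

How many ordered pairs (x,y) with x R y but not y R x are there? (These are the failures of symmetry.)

10

Enumerating: (a,d), (b,a), (b,e), (c,e), (d,b), (d,c), (e,a), (g,a), (g,b), (g,e).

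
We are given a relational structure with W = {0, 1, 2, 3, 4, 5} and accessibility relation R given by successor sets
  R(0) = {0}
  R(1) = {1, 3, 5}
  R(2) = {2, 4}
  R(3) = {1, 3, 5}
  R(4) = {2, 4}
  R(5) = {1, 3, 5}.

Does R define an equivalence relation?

Yes

Reflexive: yes — every world is R-related to itself.
Symmetric: yes — every pair in R has its reverse in R.
Transitive: yes — every two-step R-path is closed by a direct edge.
So R is an equivalence relation.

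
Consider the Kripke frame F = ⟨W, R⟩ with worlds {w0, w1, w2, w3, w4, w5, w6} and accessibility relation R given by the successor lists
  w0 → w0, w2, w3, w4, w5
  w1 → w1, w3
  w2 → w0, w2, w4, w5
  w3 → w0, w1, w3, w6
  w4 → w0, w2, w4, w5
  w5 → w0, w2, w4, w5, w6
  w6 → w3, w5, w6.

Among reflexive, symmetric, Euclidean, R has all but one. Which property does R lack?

Reflexive: yes — every world is R-related to itself.
Symmetric: yes — every pair in R has its reverse in R.
Euclidean: no — w0 R w2 and w0 R w3, but not w2 R w3.
Only Euclidean fails.

Euclidean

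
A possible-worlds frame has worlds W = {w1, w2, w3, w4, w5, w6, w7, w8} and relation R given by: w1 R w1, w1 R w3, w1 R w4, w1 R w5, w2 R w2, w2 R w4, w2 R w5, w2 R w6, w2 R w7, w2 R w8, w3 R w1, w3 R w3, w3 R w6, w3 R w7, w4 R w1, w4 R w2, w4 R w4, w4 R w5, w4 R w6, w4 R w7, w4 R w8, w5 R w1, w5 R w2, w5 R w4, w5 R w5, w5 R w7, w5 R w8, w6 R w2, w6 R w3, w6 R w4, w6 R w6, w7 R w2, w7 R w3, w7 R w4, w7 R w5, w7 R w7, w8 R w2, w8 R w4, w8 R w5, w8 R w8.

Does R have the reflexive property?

Yes

Reflexive: yes — every world is R-related to itself.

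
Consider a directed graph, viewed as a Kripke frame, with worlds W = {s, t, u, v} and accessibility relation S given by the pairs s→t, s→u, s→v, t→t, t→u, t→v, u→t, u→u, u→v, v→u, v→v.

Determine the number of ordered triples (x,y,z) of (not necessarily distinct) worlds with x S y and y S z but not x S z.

1

Enumerating: (v,u,t).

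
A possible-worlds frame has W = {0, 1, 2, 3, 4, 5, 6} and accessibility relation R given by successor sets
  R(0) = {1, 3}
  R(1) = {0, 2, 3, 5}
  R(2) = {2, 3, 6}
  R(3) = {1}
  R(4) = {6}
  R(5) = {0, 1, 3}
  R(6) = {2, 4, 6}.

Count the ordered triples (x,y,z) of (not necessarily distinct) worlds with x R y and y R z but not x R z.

18

Enumerating: (0,1,0), (0,1,2), (0,1,5), (1,0,1), (1,2,6), (1,3,1), (1,5,1), (2,3,1), (2,6,4), (3,1,0), (3,1,2), (3,1,3), (3,1,5), (4,6,2), (4,6,4), (5,1,2), (5,1,5), (6,2,3).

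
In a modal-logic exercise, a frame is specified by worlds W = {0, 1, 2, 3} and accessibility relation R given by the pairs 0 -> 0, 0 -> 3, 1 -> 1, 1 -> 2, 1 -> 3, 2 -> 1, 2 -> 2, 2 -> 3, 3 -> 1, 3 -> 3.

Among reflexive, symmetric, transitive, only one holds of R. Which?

reflexive

Reflexive: yes — every world is R-related to itself.
Symmetric: no — 0 R 3 but not 3 R 0.
Transitive: no — 0 R 3 and 3 R 1, but not 0 R 1.
Only reflexive holds.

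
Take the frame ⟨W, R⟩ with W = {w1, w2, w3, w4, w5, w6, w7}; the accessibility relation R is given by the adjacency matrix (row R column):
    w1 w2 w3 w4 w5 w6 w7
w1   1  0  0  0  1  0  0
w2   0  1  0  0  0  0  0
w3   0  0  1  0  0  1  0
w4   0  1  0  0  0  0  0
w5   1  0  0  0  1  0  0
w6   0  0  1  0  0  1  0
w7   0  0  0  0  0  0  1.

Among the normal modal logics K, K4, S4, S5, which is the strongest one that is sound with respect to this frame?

K4

Transitive (axiom 4): yes — every two-step R-path is closed by a direct edge.
Reflexive (axiom T): no — w4 is not related to itself.
Euclidean (axiom 5): yes — any two successors of a common world are R-related.
So F validates K, K4; S4 would additionally require R to be reflexive. The strongest is K4.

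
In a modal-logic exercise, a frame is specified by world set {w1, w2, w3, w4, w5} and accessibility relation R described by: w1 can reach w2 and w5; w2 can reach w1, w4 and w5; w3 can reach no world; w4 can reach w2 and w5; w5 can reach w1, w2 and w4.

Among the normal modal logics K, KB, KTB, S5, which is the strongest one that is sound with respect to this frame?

Symmetric (axiom B): yes — every pair in R has its reverse in R.
Reflexive (axiom T): no — w1 is not related to itself.
Euclidean (axiom 5): no — w2 R w1 and w2 R w4, but not w1 R w4.
So F validates K, KB; KTB would additionally require R to be reflexive. The strongest is KB.

KB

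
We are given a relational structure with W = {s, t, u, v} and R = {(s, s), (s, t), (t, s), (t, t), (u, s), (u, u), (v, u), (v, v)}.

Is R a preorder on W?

No

Reflexive: yes — every world is R-related to itself.
Transitive: no — u R s and s R t, but not u R t.
So R is not a preorder.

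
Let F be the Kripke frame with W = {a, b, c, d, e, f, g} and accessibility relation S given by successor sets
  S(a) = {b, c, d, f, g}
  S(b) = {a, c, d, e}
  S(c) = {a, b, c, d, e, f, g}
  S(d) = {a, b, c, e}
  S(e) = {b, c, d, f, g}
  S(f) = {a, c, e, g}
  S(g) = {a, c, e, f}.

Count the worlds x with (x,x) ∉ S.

Enumerating: a, b, d, e, f, g.

6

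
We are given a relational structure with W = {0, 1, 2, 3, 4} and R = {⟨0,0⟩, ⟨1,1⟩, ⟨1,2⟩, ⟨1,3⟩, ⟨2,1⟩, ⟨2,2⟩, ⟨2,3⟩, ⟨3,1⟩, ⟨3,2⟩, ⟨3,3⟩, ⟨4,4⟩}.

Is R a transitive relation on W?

Yes

Transitive: yes — every two-step R-path is closed by a direct edge.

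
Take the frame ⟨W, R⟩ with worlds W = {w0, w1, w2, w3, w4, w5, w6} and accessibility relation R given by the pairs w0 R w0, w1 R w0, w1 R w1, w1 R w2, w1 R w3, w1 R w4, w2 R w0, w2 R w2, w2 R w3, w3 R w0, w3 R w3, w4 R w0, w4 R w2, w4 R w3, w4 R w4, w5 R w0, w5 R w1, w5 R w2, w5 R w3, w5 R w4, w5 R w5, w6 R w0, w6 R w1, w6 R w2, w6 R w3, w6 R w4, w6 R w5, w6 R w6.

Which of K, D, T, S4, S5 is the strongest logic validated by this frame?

Serial (axiom D): yes — every world has a successor (e.g. w0 R w0).
Reflexive (axiom T): yes — every world is R-related to itself.
Transitive (axiom 4): yes — every two-step R-path is closed by a direct edge.
Euclidean (axiom 5): no — w1 R w0 and w1 R w2, but not w0 R w2.
So F validates K, D, T, S4; S5 would additionally require R to be Euclidean. The strongest is S4.

S4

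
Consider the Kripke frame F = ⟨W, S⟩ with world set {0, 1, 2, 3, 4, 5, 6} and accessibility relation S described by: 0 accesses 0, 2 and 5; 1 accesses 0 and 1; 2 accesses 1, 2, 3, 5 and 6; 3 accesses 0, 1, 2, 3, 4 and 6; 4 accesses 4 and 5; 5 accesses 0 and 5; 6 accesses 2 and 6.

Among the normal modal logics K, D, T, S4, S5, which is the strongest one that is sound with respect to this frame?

T

Serial (axiom D): yes — every world has a successor (e.g. 0 S 0).
Reflexive (axiom T): yes — every world is S-related to itself.
Transitive (axiom 4): no — 0 S 2 and 2 S 1, but not 0 S 1.
Euclidean (axiom 5): no — 0 S 5 and 0 S 2, but not 5 S 2.
So F validates K, D, T; S4 would additionally require S to be transitive. The strongest is T.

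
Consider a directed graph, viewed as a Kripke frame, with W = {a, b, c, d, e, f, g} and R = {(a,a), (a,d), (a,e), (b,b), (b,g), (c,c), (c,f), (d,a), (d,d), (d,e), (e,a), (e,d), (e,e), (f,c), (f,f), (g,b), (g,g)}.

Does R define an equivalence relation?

Reflexive: yes — every world is R-related to itself.
Symmetric: yes — every pair in R has its reverse in R.
Transitive: yes — every two-step R-path is closed by a direct edge.
So R is an equivalence relation.

Yes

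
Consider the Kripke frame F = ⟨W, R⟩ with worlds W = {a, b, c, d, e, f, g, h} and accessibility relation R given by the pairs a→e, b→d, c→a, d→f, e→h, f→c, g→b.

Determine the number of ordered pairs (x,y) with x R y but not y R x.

Enumerating: (a,e), (b,d), (c,a), (d,f), (e,h), (f,c), (g,b).

7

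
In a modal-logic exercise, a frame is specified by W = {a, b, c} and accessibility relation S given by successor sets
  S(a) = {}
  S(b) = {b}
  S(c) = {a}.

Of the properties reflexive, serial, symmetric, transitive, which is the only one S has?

transitive

Reflexive: no — a is not related to itself.
Serial: no — a has no S-successor.
Symmetric: no — c S a but not a S c.
Transitive: yes — every two-step S-path is closed by a direct edge.
Only transitive holds.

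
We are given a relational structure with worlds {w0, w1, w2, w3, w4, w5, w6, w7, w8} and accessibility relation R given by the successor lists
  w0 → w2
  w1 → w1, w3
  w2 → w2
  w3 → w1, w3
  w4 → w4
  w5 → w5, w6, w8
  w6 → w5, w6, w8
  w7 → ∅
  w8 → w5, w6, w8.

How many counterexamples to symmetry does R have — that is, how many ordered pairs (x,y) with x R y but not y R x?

1

Enumerating: (w0,w2).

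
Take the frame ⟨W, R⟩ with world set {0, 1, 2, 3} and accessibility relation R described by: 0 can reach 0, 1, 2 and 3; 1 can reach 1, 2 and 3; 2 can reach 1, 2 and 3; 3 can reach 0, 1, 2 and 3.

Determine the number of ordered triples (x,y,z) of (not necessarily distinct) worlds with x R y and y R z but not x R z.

Enumerating: (1,3,0), (2,3,0).

2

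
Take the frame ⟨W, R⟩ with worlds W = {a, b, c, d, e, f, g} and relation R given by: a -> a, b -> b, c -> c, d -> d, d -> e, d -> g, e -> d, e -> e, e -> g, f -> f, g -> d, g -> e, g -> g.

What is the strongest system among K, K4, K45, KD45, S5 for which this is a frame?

Transitive (axiom 4): yes — every two-step R-path is closed by a direct edge.
Euclidean (axiom 5): yes — any two successors of a common world are R-related.
Serial (axiom D): yes — every world has a successor (e.g. a R a).
Reflexive (axiom T): yes — every world is R-related to itself.
So F validates K, K4, K45, KD45, S5. The strongest is S5.

S5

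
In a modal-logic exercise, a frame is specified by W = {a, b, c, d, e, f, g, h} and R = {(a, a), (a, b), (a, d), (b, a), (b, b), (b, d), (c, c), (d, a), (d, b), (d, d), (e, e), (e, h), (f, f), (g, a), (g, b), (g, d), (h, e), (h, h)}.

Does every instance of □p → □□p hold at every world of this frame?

Axiom 4 corresponds to the accessibility relation being transitive.
Transitive: yes — every two-step R-path is closed by a direct edge.

Yes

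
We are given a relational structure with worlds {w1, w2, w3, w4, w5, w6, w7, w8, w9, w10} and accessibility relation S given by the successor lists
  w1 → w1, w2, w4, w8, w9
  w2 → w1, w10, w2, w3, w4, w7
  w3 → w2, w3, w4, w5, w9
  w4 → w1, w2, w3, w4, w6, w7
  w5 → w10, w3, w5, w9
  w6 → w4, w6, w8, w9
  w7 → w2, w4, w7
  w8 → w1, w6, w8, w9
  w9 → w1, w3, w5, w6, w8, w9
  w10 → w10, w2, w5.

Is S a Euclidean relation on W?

No

Euclidean: no — w1 S w2 and w1 S w8, but not w2 S w8.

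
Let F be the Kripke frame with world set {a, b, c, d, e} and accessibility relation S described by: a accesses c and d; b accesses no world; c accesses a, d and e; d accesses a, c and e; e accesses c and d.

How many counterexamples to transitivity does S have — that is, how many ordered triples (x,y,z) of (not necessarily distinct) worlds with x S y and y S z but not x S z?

14

Enumerating: (a,c,a), (a,c,e), (a,d,a), (a,d,e), (c,a,c), (c,d,c), (c,e,c), (d,a,d), (d,c,d), (d,e,d), (e,c,a), (e,c,e), (e,d,a), (e,d,e).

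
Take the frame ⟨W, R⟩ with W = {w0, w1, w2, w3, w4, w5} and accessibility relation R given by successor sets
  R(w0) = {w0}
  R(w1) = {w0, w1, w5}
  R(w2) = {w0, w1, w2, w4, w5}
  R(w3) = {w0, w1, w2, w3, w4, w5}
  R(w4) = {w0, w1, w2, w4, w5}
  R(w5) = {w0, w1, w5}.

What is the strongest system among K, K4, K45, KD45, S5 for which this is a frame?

K4

Transitive (axiom 4): yes — every two-step R-path is closed by a direct edge.
Euclidean (axiom 5): no — w1 R w0 and w1 R w5, but not w0 R w5.
Serial (axiom D): yes — every world has a successor (e.g. w0 R w0).
Reflexive (axiom T): yes — every world is R-related to itself.
So F validates K, K4; K45 would additionally require R to be Euclidean. The strongest is K4.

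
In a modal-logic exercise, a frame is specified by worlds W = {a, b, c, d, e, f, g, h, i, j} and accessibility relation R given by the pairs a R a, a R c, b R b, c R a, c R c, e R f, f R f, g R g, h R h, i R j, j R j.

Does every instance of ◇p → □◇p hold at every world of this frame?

Axiom 5 corresponds to the accessibility relation being Euclidean.
Euclidean: yes — any two successors of a common world are R-related.

Yes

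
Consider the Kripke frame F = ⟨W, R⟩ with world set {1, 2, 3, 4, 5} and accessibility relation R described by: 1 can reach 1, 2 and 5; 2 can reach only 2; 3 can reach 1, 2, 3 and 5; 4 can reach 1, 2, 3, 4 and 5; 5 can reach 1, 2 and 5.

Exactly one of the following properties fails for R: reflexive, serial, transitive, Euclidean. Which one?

Reflexive: yes — every world is R-related to itself.
Serial: yes — every world has a successor (e.g. 1 R 1).
Transitive: yes — every two-step R-path is closed by a direct edge.
Euclidean: no — 1 R 2 and 1 R 5, but not 2 R 5.
Only Euclidean fails.

Euclidean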